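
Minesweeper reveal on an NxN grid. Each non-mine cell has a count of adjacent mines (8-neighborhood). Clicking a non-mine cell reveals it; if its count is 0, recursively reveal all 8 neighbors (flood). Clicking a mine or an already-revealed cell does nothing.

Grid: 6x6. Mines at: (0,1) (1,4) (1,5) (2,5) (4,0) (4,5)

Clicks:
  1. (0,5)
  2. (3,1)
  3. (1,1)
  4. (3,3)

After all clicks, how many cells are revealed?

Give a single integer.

Answer: 23

Derivation:
Click 1 (0,5) count=2: revealed 1 new [(0,5)] -> total=1
Click 2 (3,1) count=1: revealed 1 new [(3,1)] -> total=2
Click 3 (1,1) count=1: revealed 1 new [(1,1)] -> total=3
Click 4 (3,3) count=0: revealed 20 new [(1,0) (1,2) (1,3) (2,0) (2,1) (2,2) (2,3) (2,4) (3,0) (3,2) (3,3) (3,4) (4,1) (4,2) (4,3) (4,4) (5,1) (5,2) (5,3) (5,4)] -> total=23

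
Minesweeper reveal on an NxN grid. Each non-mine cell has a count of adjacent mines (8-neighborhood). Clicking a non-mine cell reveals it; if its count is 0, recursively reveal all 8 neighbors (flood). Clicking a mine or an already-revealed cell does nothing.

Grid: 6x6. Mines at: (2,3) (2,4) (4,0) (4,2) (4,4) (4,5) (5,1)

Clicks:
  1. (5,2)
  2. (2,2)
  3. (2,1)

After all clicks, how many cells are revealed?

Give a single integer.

Click 1 (5,2) count=2: revealed 1 new [(5,2)] -> total=1
Click 2 (2,2) count=1: revealed 1 new [(2,2)] -> total=2
Click 3 (2,1) count=0: revealed 17 new [(0,0) (0,1) (0,2) (0,3) (0,4) (0,5) (1,0) (1,1) (1,2) (1,3) (1,4) (1,5) (2,0) (2,1) (3,0) (3,1) (3,2)] -> total=19

Answer: 19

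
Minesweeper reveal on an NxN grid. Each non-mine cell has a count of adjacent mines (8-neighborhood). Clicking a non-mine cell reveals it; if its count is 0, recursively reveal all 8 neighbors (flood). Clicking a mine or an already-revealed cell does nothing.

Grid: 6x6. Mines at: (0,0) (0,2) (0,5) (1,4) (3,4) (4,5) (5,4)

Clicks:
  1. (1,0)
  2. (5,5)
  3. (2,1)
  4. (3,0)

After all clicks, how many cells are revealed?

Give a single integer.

Answer: 21

Derivation:
Click 1 (1,0) count=1: revealed 1 new [(1,0)] -> total=1
Click 2 (5,5) count=2: revealed 1 new [(5,5)] -> total=2
Click 3 (2,1) count=0: revealed 19 new [(1,1) (1,2) (1,3) (2,0) (2,1) (2,2) (2,3) (3,0) (3,1) (3,2) (3,3) (4,0) (4,1) (4,2) (4,3) (5,0) (5,1) (5,2) (5,3)] -> total=21
Click 4 (3,0) count=0: revealed 0 new [(none)] -> total=21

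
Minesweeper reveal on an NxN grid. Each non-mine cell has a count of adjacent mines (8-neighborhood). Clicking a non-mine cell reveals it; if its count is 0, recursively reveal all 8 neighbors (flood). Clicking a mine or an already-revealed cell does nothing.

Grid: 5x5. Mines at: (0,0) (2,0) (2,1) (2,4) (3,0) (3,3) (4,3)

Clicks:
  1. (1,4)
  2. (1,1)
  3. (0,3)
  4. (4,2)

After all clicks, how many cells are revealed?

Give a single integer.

Answer: 9

Derivation:
Click 1 (1,4) count=1: revealed 1 new [(1,4)] -> total=1
Click 2 (1,1) count=3: revealed 1 new [(1,1)] -> total=2
Click 3 (0,3) count=0: revealed 6 new [(0,1) (0,2) (0,3) (0,4) (1,2) (1,3)] -> total=8
Click 4 (4,2) count=2: revealed 1 new [(4,2)] -> total=9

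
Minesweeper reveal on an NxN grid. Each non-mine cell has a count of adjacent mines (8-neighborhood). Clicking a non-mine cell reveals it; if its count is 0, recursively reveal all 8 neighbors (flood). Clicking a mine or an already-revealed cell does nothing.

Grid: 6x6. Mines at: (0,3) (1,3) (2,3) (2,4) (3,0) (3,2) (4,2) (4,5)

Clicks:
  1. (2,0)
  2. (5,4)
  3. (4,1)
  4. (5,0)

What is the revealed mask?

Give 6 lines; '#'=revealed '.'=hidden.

Answer: ......
......
#.....
......
##....
##..#.

Derivation:
Click 1 (2,0) count=1: revealed 1 new [(2,0)] -> total=1
Click 2 (5,4) count=1: revealed 1 new [(5,4)] -> total=2
Click 3 (4,1) count=3: revealed 1 new [(4,1)] -> total=3
Click 4 (5,0) count=0: revealed 3 new [(4,0) (5,0) (5,1)] -> total=6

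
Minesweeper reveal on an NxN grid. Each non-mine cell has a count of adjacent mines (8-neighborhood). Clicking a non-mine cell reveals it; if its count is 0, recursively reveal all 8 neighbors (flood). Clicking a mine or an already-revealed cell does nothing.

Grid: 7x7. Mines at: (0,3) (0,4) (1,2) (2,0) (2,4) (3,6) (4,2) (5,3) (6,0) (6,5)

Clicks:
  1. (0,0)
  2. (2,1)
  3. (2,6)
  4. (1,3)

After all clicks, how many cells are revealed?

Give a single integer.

Answer: 7

Derivation:
Click 1 (0,0) count=0: revealed 4 new [(0,0) (0,1) (1,0) (1,1)] -> total=4
Click 2 (2,1) count=2: revealed 1 new [(2,1)] -> total=5
Click 3 (2,6) count=1: revealed 1 new [(2,6)] -> total=6
Click 4 (1,3) count=4: revealed 1 new [(1,3)] -> total=7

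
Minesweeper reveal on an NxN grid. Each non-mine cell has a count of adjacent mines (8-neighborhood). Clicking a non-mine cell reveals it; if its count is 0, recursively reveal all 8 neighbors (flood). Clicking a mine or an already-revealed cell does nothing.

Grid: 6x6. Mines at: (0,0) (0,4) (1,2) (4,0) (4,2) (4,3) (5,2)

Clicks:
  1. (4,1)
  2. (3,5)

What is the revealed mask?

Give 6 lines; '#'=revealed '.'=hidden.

Answer: ......
...###
...###
...###
.#..##
....##

Derivation:
Click 1 (4,1) count=3: revealed 1 new [(4,1)] -> total=1
Click 2 (3,5) count=0: revealed 13 new [(1,3) (1,4) (1,5) (2,3) (2,4) (2,5) (3,3) (3,4) (3,5) (4,4) (4,5) (5,4) (5,5)] -> total=14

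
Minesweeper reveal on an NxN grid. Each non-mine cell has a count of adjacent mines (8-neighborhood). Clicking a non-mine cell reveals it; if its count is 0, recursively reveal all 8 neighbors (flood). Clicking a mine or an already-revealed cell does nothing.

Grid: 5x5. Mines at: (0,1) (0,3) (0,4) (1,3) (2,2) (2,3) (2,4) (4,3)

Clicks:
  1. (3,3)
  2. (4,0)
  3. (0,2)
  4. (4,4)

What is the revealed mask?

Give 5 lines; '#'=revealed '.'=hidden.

Click 1 (3,3) count=4: revealed 1 new [(3,3)] -> total=1
Click 2 (4,0) count=0: revealed 10 new [(1,0) (1,1) (2,0) (2,1) (3,0) (3,1) (3,2) (4,0) (4,1) (4,2)] -> total=11
Click 3 (0,2) count=3: revealed 1 new [(0,2)] -> total=12
Click 4 (4,4) count=1: revealed 1 new [(4,4)] -> total=13

Answer: ..#..
##...
##...
####.
###.#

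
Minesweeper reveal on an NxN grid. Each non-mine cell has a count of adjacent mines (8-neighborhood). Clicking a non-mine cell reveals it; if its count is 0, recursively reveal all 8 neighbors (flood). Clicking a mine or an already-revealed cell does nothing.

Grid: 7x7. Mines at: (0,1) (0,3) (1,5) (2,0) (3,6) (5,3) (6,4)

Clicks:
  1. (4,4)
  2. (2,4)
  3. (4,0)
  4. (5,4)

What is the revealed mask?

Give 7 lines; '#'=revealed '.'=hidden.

Click 1 (4,4) count=1: revealed 1 new [(4,4)] -> total=1
Click 2 (2,4) count=1: revealed 1 new [(2,4)] -> total=2
Click 3 (4,0) count=0: revealed 25 new [(1,1) (1,2) (1,3) (1,4) (2,1) (2,2) (2,3) (2,5) (3,0) (3,1) (3,2) (3,3) (3,4) (3,5) (4,0) (4,1) (4,2) (4,3) (4,5) (5,0) (5,1) (5,2) (6,0) (6,1) (6,2)] -> total=27
Click 4 (5,4) count=2: revealed 1 new [(5,4)] -> total=28

Answer: .......
.####..
.#####.
######.
######.
###.#..
###....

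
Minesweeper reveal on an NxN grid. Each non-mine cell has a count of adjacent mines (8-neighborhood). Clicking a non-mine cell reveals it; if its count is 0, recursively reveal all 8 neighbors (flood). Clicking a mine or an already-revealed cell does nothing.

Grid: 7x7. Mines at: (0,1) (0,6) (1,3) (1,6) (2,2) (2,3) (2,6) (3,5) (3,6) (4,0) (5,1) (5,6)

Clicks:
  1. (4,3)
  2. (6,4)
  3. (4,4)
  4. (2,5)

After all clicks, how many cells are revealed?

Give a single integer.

Click 1 (4,3) count=0: revealed 15 new [(3,2) (3,3) (3,4) (4,2) (4,3) (4,4) (4,5) (5,2) (5,3) (5,4) (5,5) (6,2) (6,3) (6,4) (6,5)] -> total=15
Click 2 (6,4) count=0: revealed 0 new [(none)] -> total=15
Click 3 (4,4) count=1: revealed 0 new [(none)] -> total=15
Click 4 (2,5) count=4: revealed 1 new [(2,5)] -> total=16

Answer: 16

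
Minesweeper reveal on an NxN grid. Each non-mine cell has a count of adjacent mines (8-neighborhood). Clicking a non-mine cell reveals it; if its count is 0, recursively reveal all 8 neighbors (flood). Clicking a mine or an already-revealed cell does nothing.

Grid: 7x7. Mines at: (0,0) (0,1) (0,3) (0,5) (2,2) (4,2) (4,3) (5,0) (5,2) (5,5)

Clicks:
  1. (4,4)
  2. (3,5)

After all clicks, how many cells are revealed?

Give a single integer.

Answer: 15

Derivation:
Click 1 (4,4) count=2: revealed 1 new [(4,4)] -> total=1
Click 2 (3,5) count=0: revealed 14 new [(1,3) (1,4) (1,5) (1,6) (2,3) (2,4) (2,5) (2,6) (3,3) (3,4) (3,5) (3,6) (4,5) (4,6)] -> total=15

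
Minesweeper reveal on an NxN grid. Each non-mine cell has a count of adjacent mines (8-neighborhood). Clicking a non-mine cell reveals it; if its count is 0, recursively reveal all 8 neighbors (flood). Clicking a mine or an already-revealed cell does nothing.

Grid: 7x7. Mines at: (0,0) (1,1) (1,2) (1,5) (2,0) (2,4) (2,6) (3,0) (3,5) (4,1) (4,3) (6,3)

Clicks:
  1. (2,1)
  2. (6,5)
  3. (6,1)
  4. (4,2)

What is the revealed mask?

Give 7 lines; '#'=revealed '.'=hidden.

Answer: .......
.......
.#.....
.......
..#.###
###.###
###.###

Derivation:
Click 1 (2,1) count=4: revealed 1 new [(2,1)] -> total=1
Click 2 (6,5) count=0: revealed 9 new [(4,4) (4,5) (4,6) (5,4) (5,5) (5,6) (6,4) (6,5) (6,6)] -> total=10
Click 3 (6,1) count=0: revealed 6 new [(5,0) (5,1) (5,2) (6,0) (6,1) (6,2)] -> total=16
Click 4 (4,2) count=2: revealed 1 new [(4,2)] -> total=17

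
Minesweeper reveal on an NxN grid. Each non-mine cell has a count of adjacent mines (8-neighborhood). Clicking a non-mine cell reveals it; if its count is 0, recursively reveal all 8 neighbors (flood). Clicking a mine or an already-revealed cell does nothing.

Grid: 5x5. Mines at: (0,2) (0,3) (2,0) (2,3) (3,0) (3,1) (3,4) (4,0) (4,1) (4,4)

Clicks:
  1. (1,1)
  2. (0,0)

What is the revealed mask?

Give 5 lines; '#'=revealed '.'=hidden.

Answer: ##...
##...
.....
.....
.....

Derivation:
Click 1 (1,1) count=2: revealed 1 new [(1,1)] -> total=1
Click 2 (0,0) count=0: revealed 3 new [(0,0) (0,1) (1,0)] -> total=4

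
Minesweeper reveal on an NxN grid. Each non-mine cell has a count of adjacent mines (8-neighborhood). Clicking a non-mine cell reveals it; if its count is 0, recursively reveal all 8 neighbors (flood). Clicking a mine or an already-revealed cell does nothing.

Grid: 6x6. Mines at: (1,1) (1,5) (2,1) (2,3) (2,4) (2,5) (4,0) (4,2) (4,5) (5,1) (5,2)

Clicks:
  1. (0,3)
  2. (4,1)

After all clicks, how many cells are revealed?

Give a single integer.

Click 1 (0,3) count=0: revealed 6 new [(0,2) (0,3) (0,4) (1,2) (1,3) (1,4)] -> total=6
Click 2 (4,1) count=4: revealed 1 new [(4,1)] -> total=7

Answer: 7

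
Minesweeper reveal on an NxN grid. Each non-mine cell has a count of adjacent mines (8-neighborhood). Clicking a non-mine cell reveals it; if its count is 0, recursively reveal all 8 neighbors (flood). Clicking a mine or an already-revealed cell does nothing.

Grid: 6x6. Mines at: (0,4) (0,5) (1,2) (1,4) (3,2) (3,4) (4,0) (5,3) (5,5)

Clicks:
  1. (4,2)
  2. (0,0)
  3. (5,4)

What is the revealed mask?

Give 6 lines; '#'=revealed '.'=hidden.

Click 1 (4,2) count=2: revealed 1 new [(4,2)] -> total=1
Click 2 (0,0) count=0: revealed 8 new [(0,0) (0,1) (1,0) (1,1) (2,0) (2,1) (3,0) (3,1)] -> total=9
Click 3 (5,4) count=2: revealed 1 new [(5,4)] -> total=10

Answer: ##....
##....
##....
##....
..#...
....#.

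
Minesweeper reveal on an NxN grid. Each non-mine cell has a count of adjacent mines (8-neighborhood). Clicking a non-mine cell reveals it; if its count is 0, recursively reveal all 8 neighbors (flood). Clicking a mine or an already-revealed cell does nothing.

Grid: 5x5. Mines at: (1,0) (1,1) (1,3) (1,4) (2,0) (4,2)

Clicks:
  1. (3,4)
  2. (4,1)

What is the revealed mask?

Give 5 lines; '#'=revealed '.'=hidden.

Click 1 (3,4) count=0: revealed 6 new [(2,3) (2,4) (3,3) (3,4) (4,3) (4,4)] -> total=6
Click 2 (4,1) count=1: revealed 1 new [(4,1)] -> total=7

Answer: .....
.....
...##
...##
.#.##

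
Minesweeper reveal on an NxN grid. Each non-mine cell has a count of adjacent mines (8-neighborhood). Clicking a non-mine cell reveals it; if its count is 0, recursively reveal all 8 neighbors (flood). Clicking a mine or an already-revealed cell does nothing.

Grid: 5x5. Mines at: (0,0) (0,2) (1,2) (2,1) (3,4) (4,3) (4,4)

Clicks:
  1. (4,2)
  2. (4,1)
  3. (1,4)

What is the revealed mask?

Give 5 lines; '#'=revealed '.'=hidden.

Answer: ...##
...##
...##
###..
###..

Derivation:
Click 1 (4,2) count=1: revealed 1 new [(4,2)] -> total=1
Click 2 (4,1) count=0: revealed 5 new [(3,0) (3,1) (3,2) (4,0) (4,1)] -> total=6
Click 3 (1,4) count=0: revealed 6 new [(0,3) (0,4) (1,3) (1,4) (2,3) (2,4)] -> total=12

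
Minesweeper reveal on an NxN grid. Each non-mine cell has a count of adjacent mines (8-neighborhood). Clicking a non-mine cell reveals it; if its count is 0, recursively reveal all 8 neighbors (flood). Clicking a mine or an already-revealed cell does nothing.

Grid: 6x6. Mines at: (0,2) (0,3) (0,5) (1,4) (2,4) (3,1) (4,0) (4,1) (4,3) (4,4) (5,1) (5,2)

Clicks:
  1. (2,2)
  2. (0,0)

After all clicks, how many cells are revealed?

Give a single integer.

Answer: 7

Derivation:
Click 1 (2,2) count=1: revealed 1 new [(2,2)] -> total=1
Click 2 (0,0) count=0: revealed 6 new [(0,0) (0,1) (1,0) (1,1) (2,0) (2,1)] -> total=7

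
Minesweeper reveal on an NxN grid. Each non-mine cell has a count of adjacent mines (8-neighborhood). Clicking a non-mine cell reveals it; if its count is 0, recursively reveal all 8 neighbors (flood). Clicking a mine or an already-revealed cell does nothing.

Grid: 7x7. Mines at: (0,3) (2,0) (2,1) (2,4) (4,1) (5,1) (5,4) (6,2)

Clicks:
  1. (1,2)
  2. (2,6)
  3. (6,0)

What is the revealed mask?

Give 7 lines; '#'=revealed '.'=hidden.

Click 1 (1,2) count=2: revealed 1 new [(1,2)] -> total=1
Click 2 (2,6) count=0: revealed 16 new [(0,4) (0,5) (0,6) (1,4) (1,5) (1,6) (2,5) (2,6) (3,5) (3,6) (4,5) (4,6) (5,5) (5,6) (6,5) (6,6)] -> total=17
Click 3 (6,0) count=1: revealed 1 new [(6,0)] -> total=18

Answer: ....###
..#.###
.....##
.....##
.....##
.....##
#....##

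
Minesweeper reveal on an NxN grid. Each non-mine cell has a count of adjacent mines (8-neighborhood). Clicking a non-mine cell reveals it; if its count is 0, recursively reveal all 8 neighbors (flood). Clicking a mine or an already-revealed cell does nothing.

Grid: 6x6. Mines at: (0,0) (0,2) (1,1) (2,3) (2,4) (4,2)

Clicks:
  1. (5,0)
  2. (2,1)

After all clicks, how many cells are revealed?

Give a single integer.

Answer: 8

Derivation:
Click 1 (5,0) count=0: revealed 8 new [(2,0) (2,1) (3,0) (3,1) (4,0) (4,1) (5,0) (5,1)] -> total=8
Click 2 (2,1) count=1: revealed 0 new [(none)] -> total=8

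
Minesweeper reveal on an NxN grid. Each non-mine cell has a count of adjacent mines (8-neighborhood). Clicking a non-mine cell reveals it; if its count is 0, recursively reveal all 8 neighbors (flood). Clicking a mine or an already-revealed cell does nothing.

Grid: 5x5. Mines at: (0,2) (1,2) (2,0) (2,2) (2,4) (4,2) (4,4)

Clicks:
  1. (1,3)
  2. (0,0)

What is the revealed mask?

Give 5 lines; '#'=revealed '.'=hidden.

Answer: ##...
##.#.
.....
.....
.....

Derivation:
Click 1 (1,3) count=4: revealed 1 new [(1,3)] -> total=1
Click 2 (0,0) count=0: revealed 4 new [(0,0) (0,1) (1,0) (1,1)] -> total=5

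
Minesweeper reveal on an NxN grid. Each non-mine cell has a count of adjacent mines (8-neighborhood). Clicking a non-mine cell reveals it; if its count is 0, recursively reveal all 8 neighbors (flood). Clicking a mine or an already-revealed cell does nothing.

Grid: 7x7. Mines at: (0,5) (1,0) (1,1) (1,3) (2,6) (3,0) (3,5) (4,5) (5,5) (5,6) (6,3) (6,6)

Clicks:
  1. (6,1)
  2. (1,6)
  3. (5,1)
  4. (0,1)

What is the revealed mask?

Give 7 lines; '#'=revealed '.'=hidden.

Answer: .#.....
......#
.####..
.####..
#####..
#####..
###....

Derivation:
Click 1 (6,1) count=0: revealed 21 new [(2,1) (2,2) (2,3) (2,4) (3,1) (3,2) (3,3) (3,4) (4,0) (4,1) (4,2) (4,3) (4,4) (5,0) (5,1) (5,2) (5,3) (5,4) (6,0) (6,1) (6,2)] -> total=21
Click 2 (1,6) count=2: revealed 1 new [(1,6)] -> total=22
Click 3 (5,1) count=0: revealed 0 new [(none)] -> total=22
Click 4 (0,1) count=2: revealed 1 new [(0,1)] -> total=23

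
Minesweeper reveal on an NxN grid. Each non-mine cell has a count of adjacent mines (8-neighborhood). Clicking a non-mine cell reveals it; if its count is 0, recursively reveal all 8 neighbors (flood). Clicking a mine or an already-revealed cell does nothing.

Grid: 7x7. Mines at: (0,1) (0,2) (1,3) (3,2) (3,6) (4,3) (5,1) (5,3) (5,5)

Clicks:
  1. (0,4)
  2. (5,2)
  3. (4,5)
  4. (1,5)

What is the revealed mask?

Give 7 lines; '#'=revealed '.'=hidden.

Click 1 (0,4) count=1: revealed 1 new [(0,4)] -> total=1
Click 2 (5,2) count=3: revealed 1 new [(5,2)] -> total=2
Click 3 (4,5) count=2: revealed 1 new [(4,5)] -> total=3
Click 4 (1,5) count=0: revealed 8 new [(0,5) (0,6) (1,4) (1,5) (1,6) (2,4) (2,5) (2,6)] -> total=11

Answer: ....###
....###
....###
.......
.....#.
..#....
.......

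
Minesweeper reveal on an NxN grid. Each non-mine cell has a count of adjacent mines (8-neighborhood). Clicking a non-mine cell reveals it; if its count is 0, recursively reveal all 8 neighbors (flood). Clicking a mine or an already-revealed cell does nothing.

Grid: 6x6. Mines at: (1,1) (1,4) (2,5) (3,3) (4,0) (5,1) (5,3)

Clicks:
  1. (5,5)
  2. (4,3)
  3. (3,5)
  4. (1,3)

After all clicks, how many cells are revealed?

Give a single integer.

Click 1 (5,5) count=0: revealed 6 new [(3,4) (3,5) (4,4) (4,5) (5,4) (5,5)] -> total=6
Click 2 (4,3) count=2: revealed 1 new [(4,3)] -> total=7
Click 3 (3,5) count=1: revealed 0 new [(none)] -> total=7
Click 4 (1,3) count=1: revealed 1 new [(1,3)] -> total=8

Answer: 8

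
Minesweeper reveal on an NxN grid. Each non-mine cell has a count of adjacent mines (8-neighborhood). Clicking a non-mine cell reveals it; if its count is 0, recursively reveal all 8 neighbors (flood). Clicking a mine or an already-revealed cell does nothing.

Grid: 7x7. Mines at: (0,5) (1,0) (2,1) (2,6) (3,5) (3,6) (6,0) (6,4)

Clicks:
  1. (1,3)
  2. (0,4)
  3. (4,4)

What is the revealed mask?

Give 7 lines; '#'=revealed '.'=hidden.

Click 1 (1,3) count=0: revealed 29 new [(0,1) (0,2) (0,3) (0,4) (1,1) (1,2) (1,3) (1,4) (2,2) (2,3) (2,4) (3,0) (3,1) (3,2) (3,3) (3,4) (4,0) (4,1) (4,2) (4,3) (4,4) (5,0) (5,1) (5,2) (5,3) (5,4) (6,1) (6,2) (6,3)] -> total=29
Click 2 (0,4) count=1: revealed 0 new [(none)] -> total=29
Click 3 (4,4) count=1: revealed 0 new [(none)] -> total=29

Answer: .####..
.####..
..###..
#####..
#####..
#####..
.###...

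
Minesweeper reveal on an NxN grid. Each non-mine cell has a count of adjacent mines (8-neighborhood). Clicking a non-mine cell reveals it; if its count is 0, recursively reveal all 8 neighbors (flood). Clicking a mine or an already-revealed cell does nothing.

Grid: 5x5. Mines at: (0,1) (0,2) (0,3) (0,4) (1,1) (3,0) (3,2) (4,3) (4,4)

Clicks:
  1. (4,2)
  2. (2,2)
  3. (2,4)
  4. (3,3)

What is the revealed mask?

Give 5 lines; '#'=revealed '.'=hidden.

Answer: .....
...##
..###
...##
..#..

Derivation:
Click 1 (4,2) count=2: revealed 1 new [(4,2)] -> total=1
Click 2 (2,2) count=2: revealed 1 new [(2,2)] -> total=2
Click 3 (2,4) count=0: revealed 6 new [(1,3) (1,4) (2,3) (2,4) (3,3) (3,4)] -> total=8
Click 4 (3,3) count=3: revealed 0 new [(none)] -> total=8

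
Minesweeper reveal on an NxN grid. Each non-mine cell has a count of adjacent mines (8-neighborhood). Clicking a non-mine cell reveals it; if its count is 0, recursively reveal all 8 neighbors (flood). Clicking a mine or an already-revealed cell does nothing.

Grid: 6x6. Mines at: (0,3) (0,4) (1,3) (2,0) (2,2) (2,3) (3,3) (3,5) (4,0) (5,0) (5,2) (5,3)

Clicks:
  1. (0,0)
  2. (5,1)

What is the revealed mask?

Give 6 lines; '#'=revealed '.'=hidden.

Answer: ###...
###...
......
......
......
.#....

Derivation:
Click 1 (0,0) count=0: revealed 6 new [(0,0) (0,1) (0,2) (1,0) (1,1) (1,2)] -> total=6
Click 2 (5,1) count=3: revealed 1 new [(5,1)] -> total=7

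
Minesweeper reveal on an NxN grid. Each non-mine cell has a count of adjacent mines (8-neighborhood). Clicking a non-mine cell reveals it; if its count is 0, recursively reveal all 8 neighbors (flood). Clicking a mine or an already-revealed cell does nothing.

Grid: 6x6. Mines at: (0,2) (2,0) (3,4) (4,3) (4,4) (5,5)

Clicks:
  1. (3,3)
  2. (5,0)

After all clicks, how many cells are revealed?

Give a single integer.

Click 1 (3,3) count=3: revealed 1 new [(3,3)] -> total=1
Click 2 (5,0) count=0: revealed 9 new [(3,0) (3,1) (3,2) (4,0) (4,1) (4,2) (5,0) (5,1) (5,2)] -> total=10

Answer: 10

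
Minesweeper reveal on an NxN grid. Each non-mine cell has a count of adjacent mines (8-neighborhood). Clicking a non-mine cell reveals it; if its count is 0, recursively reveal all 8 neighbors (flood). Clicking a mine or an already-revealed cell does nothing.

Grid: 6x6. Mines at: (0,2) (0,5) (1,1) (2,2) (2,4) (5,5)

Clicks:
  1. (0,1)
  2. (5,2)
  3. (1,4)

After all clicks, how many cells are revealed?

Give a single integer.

Answer: 19

Derivation:
Click 1 (0,1) count=2: revealed 1 new [(0,1)] -> total=1
Click 2 (5,2) count=0: revealed 17 new [(2,0) (2,1) (3,0) (3,1) (3,2) (3,3) (3,4) (4,0) (4,1) (4,2) (4,3) (4,4) (5,0) (5,1) (5,2) (5,3) (5,4)] -> total=18
Click 3 (1,4) count=2: revealed 1 new [(1,4)] -> total=19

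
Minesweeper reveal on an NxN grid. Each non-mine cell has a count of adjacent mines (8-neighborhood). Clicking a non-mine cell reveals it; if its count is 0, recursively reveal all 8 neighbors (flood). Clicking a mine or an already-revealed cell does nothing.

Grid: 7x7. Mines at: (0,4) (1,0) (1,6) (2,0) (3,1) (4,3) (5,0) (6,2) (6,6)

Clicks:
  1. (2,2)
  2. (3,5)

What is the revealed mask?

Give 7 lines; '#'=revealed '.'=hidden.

Click 1 (2,2) count=1: revealed 1 new [(2,2)] -> total=1
Click 2 (3,5) count=0: revealed 24 new [(0,1) (0,2) (0,3) (1,1) (1,2) (1,3) (1,4) (1,5) (2,1) (2,3) (2,4) (2,5) (2,6) (3,2) (3,3) (3,4) (3,5) (3,6) (4,4) (4,5) (4,6) (5,4) (5,5) (5,6)] -> total=25

Answer: .###...
.#####.
.######
..#####
....###
....###
.......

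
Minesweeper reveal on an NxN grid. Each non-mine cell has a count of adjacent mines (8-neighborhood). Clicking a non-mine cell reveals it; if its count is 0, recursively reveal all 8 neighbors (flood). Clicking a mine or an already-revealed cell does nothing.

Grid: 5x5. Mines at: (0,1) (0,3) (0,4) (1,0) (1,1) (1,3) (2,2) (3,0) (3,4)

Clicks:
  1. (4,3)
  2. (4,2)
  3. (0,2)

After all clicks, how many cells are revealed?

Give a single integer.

Click 1 (4,3) count=1: revealed 1 new [(4,3)] -> total=1
Click 2 (4,2) count=0: revealed 5 new [(3,1) (3,2) (3,3) (4,1) (4,2)] -> total=6
Click 3 (0,2) count=4: revealed 1 new [(0,2)] -> total=7

Answer: 7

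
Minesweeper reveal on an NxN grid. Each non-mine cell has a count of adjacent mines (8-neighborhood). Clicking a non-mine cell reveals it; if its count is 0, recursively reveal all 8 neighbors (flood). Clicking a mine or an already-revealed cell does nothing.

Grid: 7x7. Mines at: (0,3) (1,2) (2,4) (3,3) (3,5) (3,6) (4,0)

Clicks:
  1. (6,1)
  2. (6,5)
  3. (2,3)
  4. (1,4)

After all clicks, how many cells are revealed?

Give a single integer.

Answer: 22

Derivation:
Click 1 (6,1) count=0: revealed 20 new [(4,1) (4,2) (4,3) (4,4) (4,5) (4,6) (5,0) (5,1) (5,2) (5,3) (5,4) (5,5) (5,6) (6,0) (6,1) (6,2) (6,3) (6,4) (6,5) (6,6)] -> total=20
Click 2 (6,5) count=0: revealed 0 new [(none)] -> total=20
Click 3 (2,3) count=3: revealed 1 new [(2,3)] -> total=21
Click 4 (1,4) count=2: revealed 1 new [(1,4)] -> total=22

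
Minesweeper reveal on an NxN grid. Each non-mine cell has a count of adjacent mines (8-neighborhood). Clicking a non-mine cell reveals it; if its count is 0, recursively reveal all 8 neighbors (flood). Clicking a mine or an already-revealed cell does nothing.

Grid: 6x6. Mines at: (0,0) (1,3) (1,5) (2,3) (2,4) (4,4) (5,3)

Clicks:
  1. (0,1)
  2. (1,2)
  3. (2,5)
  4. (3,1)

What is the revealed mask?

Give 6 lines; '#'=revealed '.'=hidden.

Click 1 (0,1) count=1: revealed 1 new [(0,1)] -> total=1
Click 2 (1,2) count=2: revealed 1 new [(1,2)] -> total=2
Click 3 (2,5) count=2: revealed 1 new [(2,5)] -> total=3
Click 4 (3,1) count=0: revealed 14 new [(1,0) (1,1) (2,0) (2,1) (2,2) (3,0) (3,1) (3,2) (4,0) (4,1) (4,2) (5,0) (5,1) (5,2)] -> total=17

Answer: .#....
###...
###..#
###...
###...
###...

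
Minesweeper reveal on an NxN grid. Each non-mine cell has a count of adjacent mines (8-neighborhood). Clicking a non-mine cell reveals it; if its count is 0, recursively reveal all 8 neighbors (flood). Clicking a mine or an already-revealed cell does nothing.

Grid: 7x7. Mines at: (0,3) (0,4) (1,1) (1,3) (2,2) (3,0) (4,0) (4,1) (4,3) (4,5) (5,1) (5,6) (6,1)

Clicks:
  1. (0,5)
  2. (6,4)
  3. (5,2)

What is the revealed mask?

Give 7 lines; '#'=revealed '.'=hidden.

Click 1 (0,5) count=1: revealed 1 new [(0,5)] -> total=1
Click 2 (6,4) count=0: revealed 8 new [(5,2) (5,3) (5,4) (5,5) (6,2) (6,3) (6,4) (6,5)] -> total=9
Click 3 (5,2) count=4: revealed 0 new [(none)] -> total=9

Answer: .....#.
.......
.......
.......
.......
..####.
..####.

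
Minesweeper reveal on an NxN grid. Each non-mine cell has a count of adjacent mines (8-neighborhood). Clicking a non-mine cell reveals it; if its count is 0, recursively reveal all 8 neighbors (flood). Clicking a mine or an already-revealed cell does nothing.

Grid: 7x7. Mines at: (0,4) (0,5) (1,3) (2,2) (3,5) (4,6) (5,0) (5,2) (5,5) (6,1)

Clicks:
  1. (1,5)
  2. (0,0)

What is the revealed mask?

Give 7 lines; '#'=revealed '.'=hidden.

Answer: ###....
###..#.
##.....
##.....
##.....
.......
.......

Derivation:
Click 1 (1,5) count=2: revealed 1 new [(1,5)] -> total=1
Click 2 (0,0) count=0: revealed 12 new [(0,0) (0,1) (0,2) (1,0) (1,1) (1,2) (2,0) (2,1) (3,0) (3,1) (4,0) (4,1)] -> total=13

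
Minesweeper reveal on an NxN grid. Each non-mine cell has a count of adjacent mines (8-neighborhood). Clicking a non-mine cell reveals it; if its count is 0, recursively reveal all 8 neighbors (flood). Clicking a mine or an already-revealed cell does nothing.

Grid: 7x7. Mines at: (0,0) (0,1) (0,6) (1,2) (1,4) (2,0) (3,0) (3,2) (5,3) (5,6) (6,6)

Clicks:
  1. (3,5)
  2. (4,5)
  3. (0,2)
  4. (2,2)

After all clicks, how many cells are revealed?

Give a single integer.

Answer: 16

Derivation:
Click 1 (3,5) count=0: revealed 14 new [(1,5) (1,6) (2,3) (2,4) (2,5) (2,6) (3,3) (3,4) (3,5) (3,6) (4,3) (4,4) (4,5) (4,6)] -> total=14
Click 2 (4,5) count=1: revealed 0 new [(none)] -> total=14
Click 3 (0,2) count=2: revealed 1 new [(0,2)] -> total=15
Click 4 (2,2) count=2: revealed 1 new [(2,2)] -> total=16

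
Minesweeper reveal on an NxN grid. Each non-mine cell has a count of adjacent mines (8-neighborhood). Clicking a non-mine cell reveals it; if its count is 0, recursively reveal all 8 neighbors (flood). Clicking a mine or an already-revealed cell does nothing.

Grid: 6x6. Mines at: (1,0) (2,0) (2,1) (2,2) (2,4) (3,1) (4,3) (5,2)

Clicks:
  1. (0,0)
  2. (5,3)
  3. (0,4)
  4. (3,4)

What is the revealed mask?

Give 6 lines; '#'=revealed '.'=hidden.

Answer: ######
.#####
......
....#.
......
...#..

Derivation:
Click 1 (0,0) count=1: revealed 1 new [(0,0)] -> total=1
Click 2 (5,3) count=2: revealed 1 new [(5,3)] -> total=2
Click 3 (0,4) count=0: revealed 10 new [(0,1) (0,2) (0,3) (0,4) (0,5) (1,1) (1,2) (1,3) (1,4) (1,5)] -> total=12
Click 4 (3,4) count=2: revealed 1 new [(3,4)] -> total=13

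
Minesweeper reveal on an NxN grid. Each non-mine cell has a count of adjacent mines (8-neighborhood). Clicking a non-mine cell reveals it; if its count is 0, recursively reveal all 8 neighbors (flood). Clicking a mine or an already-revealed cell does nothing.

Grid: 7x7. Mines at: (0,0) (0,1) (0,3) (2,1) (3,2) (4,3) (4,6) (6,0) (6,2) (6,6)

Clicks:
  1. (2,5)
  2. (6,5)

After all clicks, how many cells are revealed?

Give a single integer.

Click 1 (2,5) count=0: revealed 15 new [(0,4) (0,5) (0,6) (1,3) (1,4) (1,5) (1,6) (2,3) (2,4) (2,5) (2,6) (3,3) (3,4) (3,5) (3,6)] -> total=15
Click 2 (6,5) count=1: revealed 1 new [(6,5)] -> total=16

Answer: 16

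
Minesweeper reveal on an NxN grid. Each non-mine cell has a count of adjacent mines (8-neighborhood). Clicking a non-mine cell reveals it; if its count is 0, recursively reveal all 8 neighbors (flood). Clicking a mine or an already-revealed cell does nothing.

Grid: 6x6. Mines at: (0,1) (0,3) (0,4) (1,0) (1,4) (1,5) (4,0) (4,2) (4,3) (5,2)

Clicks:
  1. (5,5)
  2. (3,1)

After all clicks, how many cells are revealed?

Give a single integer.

Answer: 9

Derivation:
Click 1 (5,5) count=0: revealed 8 new [(2,4) (2,5) (3,4) (3,5) (4,4) (4,5) (5,4) (5,5)] -> total=8
Click 2 (3,1) count=2: revealed 1 new [(3,1)] -> total=9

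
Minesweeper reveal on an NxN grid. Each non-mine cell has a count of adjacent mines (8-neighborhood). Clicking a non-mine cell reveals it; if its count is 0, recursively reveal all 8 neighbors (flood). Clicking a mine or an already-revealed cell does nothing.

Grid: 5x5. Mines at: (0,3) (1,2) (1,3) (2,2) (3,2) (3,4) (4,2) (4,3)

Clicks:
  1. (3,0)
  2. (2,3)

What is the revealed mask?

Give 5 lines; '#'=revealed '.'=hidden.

Click 1 (3,0) count=0: revealed 10 new [(0,0) (0,1) (1,0) (1,1) (2,0) (2,1) (3,0) (3,1) (4,0) (4,1)] -> total=10
Click 2 (2,3) count=5: revealed 1 new [(2,3)] -> total=11

Answer: ##...
##...
##.#.
##...
##...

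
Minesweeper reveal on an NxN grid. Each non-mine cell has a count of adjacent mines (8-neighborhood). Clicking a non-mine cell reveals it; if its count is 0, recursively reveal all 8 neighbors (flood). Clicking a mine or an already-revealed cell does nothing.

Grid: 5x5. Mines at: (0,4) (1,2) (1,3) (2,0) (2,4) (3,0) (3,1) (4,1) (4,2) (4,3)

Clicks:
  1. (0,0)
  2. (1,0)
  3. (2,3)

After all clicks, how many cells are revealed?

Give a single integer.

Answer: 5

Derivation:
Click 1 (0,0) count=0: revealed 4 new [(0,0) (0,1) (1,0) (1,1)] -> total=4
Click 2 (1,0) count=1: revealed 0 new [(none)] -> total=4
Click 3 (2,3) count=3: revealed 1 new [(2,3)] -> total=5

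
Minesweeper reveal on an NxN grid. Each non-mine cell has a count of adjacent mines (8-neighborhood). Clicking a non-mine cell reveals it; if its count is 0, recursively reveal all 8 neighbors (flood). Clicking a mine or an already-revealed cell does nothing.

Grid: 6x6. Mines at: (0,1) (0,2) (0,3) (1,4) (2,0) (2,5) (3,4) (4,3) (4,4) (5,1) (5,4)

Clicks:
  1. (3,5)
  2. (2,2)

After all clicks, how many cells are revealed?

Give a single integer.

Click 1 (3,5) count=3: revealed 1 new [(3,5)] -> total=1
Click 2 (2,2) count=0: revealed 9 new [(1,1) (1,2) (1,3) (2,1) (2,2) (2,3) (3,1) (3,2) (3,3)] -> total=10

Answer: 10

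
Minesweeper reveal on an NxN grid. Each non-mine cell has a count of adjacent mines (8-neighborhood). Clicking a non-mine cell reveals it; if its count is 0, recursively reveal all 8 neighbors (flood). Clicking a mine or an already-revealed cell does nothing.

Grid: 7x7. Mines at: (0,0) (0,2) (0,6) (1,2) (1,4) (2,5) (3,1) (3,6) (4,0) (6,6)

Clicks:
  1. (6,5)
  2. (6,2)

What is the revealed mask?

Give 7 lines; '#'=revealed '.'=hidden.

Click 1 (6,5) count=1: revealed 1 new [(6,5)] -> total=1
Click 2 (6,2) count=0: revealed 23 new [(2,2) (2,3) (2,4) (3,2) (3,3) (3,4) (3,5) (4,1) (4,2) (4,3) (4,4) (4,5) (5,0) (5,1) (5,2) (5,3) (5,4) (5,5) (6,0) (6,1) (6,2) (6,3) (6,4)] -> total=24

Answer: .......
.......
..###..
..####.
.#####.
######.
######.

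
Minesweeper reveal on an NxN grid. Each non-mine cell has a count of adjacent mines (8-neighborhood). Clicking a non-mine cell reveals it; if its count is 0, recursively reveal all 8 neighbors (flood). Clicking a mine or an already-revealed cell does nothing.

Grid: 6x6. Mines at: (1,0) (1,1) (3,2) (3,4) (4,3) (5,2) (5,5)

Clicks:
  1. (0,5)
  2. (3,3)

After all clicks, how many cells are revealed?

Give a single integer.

Answer: 13

Derivation:
Click 1 (0,5) count=0: revealed 12 new [(0,2) (0,3) (0,4) (0,5) (1,2) (1,3) (1,4) (1,5) (2,2) (2,3) (2,4) (2,5)] -> total=12
Click 2 (3,3) count=3: revealed 1 new [(3,3)] -> total=13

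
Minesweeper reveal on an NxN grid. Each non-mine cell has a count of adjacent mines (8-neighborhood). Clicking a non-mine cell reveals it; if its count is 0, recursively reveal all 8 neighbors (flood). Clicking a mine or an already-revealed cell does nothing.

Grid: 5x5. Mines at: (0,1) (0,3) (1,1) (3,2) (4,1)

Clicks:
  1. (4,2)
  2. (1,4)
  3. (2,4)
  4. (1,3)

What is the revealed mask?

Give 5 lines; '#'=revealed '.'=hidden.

Click 1 (4,2) count=2: revealed 1 new [(4,2)] -> total=1
Click 2 (1,4) count=1: revealed 1 new [(1,4)] -> total=2
Click 3 (2,4) count=0: revealed 7 new [(1,3) (2,3) (2,4) (3,3) (3,4) (4,3) (4,4)] -> total=9
Click 4 (1,3) count=1: revealed 0 new [(none)] -> total=9

Answer: .....
...##
...##
...##
..###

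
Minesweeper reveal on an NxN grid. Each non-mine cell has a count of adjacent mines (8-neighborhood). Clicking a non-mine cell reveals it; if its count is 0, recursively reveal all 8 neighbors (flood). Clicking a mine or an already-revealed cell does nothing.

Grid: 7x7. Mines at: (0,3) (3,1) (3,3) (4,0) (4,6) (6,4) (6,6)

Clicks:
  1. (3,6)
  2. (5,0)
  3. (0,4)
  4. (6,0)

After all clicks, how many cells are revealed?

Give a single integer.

Click 1 (3,6) count=1: revealed 1 new [(3,6)] -> total=1
Click 2 (5,0) count=1: revealed 1 new [(5,0)] -> total=2
Click 3 (0,4) count=1: revealed 1 new [(0,4)] -> total=3
Click 4 (6,0) count=0: revealed 10 new [(4,1) (4,2) (4,3) (5,1) (5,2) (5,3) (6,0) (6,1) (6,2) (6,3)] -> total=13

Answer: 13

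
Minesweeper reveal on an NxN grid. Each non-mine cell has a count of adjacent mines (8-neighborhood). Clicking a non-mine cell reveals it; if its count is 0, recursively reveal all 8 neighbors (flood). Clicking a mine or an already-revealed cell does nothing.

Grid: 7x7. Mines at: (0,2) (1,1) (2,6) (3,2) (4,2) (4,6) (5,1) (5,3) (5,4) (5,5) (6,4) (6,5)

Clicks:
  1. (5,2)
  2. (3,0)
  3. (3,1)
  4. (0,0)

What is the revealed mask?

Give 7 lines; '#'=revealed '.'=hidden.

Click 1 (5,2) count=3: revealed 1 new [(5,2)] -> total=1
Click 2 (3,0) count=0: revealed 6 new [(2,0) (2,1) (3,0) (3,1) (4,0) (4,1)] -> total=7
Click 3 (3,1) count=2: revealed 0 new [(none)] -> total=7
Click 4 (0,0) count=1: revealed 1 new [(0,0)] -> total=8

Answer: #......
.......
##.....
##.....
##.....
..#....
.......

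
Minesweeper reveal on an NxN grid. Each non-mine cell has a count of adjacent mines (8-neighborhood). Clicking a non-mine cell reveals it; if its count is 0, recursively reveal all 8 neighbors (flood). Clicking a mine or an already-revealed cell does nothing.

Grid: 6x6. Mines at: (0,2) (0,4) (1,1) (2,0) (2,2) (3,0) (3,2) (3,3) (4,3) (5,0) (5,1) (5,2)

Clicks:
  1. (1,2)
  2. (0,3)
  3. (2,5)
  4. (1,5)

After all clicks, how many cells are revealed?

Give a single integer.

Click 1 (1,2) count=3: revealed 1 new [(1,2)] -> total=1
Click 2 (0,3) count=2: revealed 1 new [(0,3)] -> total=2
Click 3 (2,5) count=0: revealed 10 new [(1,4) (1,5) (2,4) (2,5) (3,4) (3,5) (4,4) (4,5) (5,4) (5,5)] -> total=12
Click 4 (1,5) count=1: revealed 0 new [(none)] -> total=12

Answer: 12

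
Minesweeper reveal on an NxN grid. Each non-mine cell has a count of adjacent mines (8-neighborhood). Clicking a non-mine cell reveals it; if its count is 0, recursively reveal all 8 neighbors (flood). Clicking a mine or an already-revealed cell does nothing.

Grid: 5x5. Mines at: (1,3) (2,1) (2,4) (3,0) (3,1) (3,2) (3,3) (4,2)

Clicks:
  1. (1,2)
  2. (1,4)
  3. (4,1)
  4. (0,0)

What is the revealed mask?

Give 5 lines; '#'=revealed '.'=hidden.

Click 1 (1,2) count=2: revealed 1 new [(1,2)] -> total=1
Click 2 (1,4) count=2: revealed 1 new [(1,4)] -> total=2
Click 3 (4,1) count=4: revealed 1 new [(4,1)] -> total=3
Click 4 (0,0) count=0: revealed 5 new [(0,0) (0,1) (0,2) (1,0) (1,1)] -> total=8

Answer: ###..
###.#
.....
.....
.#...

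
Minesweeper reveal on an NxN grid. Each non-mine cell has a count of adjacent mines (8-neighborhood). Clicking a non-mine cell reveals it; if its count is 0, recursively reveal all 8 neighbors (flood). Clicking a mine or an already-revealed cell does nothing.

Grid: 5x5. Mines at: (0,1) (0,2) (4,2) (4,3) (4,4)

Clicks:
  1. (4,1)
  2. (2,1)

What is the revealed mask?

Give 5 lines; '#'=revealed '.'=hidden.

Click 1 (4,1) count=1: revealed 1 new [(4,1)] -> total=1
Click 2 (2,1) count=0: revealed 18 new [(0,3) (0,4) (1,0) (1,1) (1,2) (1,3) (1,4) (2,0) (2,1) (2,2) (2,3) (2,4) (3,0) (3,1) (3,2) (3,3) (3,4) (4,0)] -> total=19

Answer: ...##
#####
#####
#####
##...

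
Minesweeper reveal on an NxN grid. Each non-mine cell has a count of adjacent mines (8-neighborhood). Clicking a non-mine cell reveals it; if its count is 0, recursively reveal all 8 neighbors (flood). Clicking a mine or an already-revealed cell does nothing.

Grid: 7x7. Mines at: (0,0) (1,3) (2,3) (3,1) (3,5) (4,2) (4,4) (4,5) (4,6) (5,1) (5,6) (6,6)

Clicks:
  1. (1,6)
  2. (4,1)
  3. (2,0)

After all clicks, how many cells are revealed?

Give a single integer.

Answer: 11

Derivation:
Click 1 (1,6) count=0: revealed 9 new [(0,4) (0,5) (0,6) (1,4) (1,5) (1,6) (2,4) (2,5) (2,6)] -> total=9
Click 2 (4,1) count=3: revealed 1 new [(4,1)] -> total=10
Click 3 (2,0) count=1: revealed 1 new [(2,0)] -> total=11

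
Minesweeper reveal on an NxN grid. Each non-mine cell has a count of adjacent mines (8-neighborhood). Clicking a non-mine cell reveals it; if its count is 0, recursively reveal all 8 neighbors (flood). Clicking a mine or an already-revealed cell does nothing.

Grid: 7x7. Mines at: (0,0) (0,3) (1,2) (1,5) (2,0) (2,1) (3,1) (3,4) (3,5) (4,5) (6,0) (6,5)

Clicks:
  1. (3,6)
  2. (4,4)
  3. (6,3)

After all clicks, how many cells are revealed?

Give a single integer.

Answer: 13

Derivation:
Click 1 (3,6) count=2: revealed 1 new [(3,6)] -> total=1
Click 2 (4,4) count=3: revealed 1 new [(4,4)] -> total=2
Click 3 (6,3) count=0: revealed 11 new [(4,1) (4,2) (4,3) (5,1) (5,2) (5,3) (5,4) (6,1) (6,2) (6,3) (6,4)] -> total=13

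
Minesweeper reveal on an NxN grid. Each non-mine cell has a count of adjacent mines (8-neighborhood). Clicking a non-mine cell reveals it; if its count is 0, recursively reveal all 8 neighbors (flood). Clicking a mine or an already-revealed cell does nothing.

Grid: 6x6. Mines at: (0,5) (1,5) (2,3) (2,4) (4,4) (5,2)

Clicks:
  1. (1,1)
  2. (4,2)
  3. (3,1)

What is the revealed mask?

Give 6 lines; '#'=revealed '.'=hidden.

Click 1 (1,1) count=0: revealed 21 new [(0,0) (0,1) (0,2) (0,3) (0,4) (1,0) (1,1) (1,2) (1,3) (1,4) (2,0) (2,1) (2,2) (3,0) (3,1) (3,2) (4,0) (4,1) (4,2) (5,0) (5,1)] -> total=21
Click 2 (4,2) count=1: revealed 0 new [(none)] -> total=21
Click 3 (3,1) count=0: revealed 0 new [(none)] -> total=21

Answer: #####.
#####.
###...
###...
###...
##....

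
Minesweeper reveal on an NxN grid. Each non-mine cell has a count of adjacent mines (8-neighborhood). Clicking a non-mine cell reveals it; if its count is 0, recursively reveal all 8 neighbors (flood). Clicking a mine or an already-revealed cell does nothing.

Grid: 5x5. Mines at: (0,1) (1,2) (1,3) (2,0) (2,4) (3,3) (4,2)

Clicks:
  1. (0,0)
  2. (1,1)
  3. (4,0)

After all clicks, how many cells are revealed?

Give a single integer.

Answer: 6

Derivation:
Click 1 (0,0) count=1: revealed 1 new [(0,0)] -> total=1
Click 2 (1,1) count=3: revealed 1 new [(1,1)] -> total=2
Click 3 (4,0) count=0: revealed 4 new [(3,0) (3,1) (4,0) (4,1)] -> total=6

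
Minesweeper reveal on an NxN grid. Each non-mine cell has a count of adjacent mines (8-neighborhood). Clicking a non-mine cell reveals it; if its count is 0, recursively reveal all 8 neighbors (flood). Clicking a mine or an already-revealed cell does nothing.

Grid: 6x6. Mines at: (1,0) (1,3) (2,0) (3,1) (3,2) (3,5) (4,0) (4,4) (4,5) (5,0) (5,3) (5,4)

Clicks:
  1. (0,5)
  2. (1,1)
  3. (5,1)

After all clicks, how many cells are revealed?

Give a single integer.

Click 1 (0,5) count=0: revealed 6 new [(0,4) (0,5) (1,4) (1,5) (2,4) (2,5)] -> total=6
Click 2 (1,1) count=2: revealed 1 new [(1,1)] -> total=7
Click 3 (5,1) count=2: revealed 1 new [(5,1)] -> total=8

Answer: 8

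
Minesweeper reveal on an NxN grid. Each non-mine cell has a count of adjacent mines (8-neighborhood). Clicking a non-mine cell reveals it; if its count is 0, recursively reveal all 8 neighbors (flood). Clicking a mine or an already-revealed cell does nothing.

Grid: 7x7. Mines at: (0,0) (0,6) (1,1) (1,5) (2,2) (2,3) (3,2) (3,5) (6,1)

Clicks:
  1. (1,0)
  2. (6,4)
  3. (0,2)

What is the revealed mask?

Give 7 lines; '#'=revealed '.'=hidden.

Answer: ..#....
#......
.......
.......
..#####
..#####
..#####

Derivation:
Click 1 (1,0) count=2: revealed 1 new [(1,0)] -> total=1
Click 2 (6,4) count=0: revealed 15 new [(4,2) (4,3) (4,4) (4,5) (4,6) (5,2) (5,3) (5,4) (5,5) (5,6) (6,2) (6,3) (6,4) (6,5) (6,6)] -> total=16
Click 3 (0,2) count=1: revealed 1 new [(0,2)] -> total=17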